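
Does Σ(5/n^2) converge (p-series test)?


p-series test: Σ c/n^p converges if p > 1, diverges if p ≤ 1 (constant c > 0 doesn't affect convergence).
p = 2
2 > 1 → CONVERGES

Converges (p = 2 > 1)


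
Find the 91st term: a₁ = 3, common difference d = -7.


aₙ = a₁ + (n-1)d
= 3 + (91-1)×-7
= 3 - 630
= -627

a_91 = -627


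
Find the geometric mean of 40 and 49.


GM = √(40×49) = √1960 = 44.2719

GM = 44.2719


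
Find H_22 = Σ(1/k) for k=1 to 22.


H_22 = 1/1 + 1/2 + 1/3 + ... + 1/22
= 19093197/5173168
≈ 3.6908

H_22 = 19093197/5173168 ≈ 3.6908


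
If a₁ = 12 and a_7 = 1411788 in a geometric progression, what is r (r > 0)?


r^(n-1) = aₙ/a₁
r^6 = 1411788/12 = 117649
r = 117649^(1/6)
= ±7; taking r > 0 gives r = 7

r = 7


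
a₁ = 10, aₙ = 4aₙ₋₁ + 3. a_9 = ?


Computing step by step:
a_1 = 10
a_2 = 43
a_3 = 175
a_4 = 703
a_5 = 2815
a_6 = 11263
a_7 = 45055
a_8 = 180223
a_9 = 720895


a_9 = 720895


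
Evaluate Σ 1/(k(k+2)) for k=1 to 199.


1/(k(k+2)) = (1/2)·(1/k - 1/(k+2)) (partial fractions)
Telescoping: Σ = (1/2)·(1 + 1/2 - 1/200 - 1/201) = 59899/80400

Sum = 59899/80400


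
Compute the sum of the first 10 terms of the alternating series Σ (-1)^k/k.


S = -1 + 1/2 - 1/3 + 1/4 - 1/5 + 1/6 - 1/7 + 1/8 ± ...
= -0.6456
(Full series converges to -ln(2) ≈ -0.6931)

S_10 = -0.6456


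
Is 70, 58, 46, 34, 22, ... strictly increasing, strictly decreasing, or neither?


Differences: -12, -12, -12, -12
All differences < 0 → strictly DECREASING

Monotonically decreasing


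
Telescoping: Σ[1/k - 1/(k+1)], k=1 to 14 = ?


Telescoping: adjacent terms cancel.
= 1/1 - 1/15
= 1 - 1/15 = 14/15

Sum = 14/15


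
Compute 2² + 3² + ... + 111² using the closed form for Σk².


Σₖ₌2^111 k² = Σₖ₌₁^111 k² − Σₖ₌₁^1 k²
= 111·112·223/6 − 1·2·3/6
= 462056 − 1 = 462055

Σk² = 462055


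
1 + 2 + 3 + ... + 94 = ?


n(n+1)/2 = 94×95/2 = 8930/2 = 4465

Σk = 4465


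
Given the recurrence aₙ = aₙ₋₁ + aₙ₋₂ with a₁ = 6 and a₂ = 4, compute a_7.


Computing iteratively: 6, 4, 10, 14, 24, 38, 62
a_7 = 62

a_7 = 62


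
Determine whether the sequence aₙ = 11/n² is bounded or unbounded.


a₁ = 11, a₂ = 11/4, a₃ = 11/9, ...
0 < aₙ ≤ 11 for all n ≥ 1
The sequence IS bounded

Bounded (0 < aₙ ≤ 11)


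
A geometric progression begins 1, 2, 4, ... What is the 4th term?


aₙ = a₁·r^(n-1)
= 1×2^3
= 1×8
= 8

a_4 = 8


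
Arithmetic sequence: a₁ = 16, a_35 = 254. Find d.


d = (aₙ - a₁)/(n-1)
= (254 - 16)/(35-1)
= 238/34 = 7

d = 7


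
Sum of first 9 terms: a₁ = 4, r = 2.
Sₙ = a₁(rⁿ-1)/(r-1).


Sₙ = 4×(2^9 - 1)/(2 - 1)
= 4×(512 - 1)/1
= 4×511/1
= 2044

S_9 = 2044


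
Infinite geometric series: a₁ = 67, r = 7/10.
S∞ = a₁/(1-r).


S∞ = a₁/(1-r) = 67/(1 - 7/10)
= 67/(3/10)
= 670/3

S∞ = 670/3


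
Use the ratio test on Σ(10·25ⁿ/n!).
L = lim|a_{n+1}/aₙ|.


aₙ = 10·25^n/n!
a_{n+1}/aₙ = 25^(n+1)/(n+1)! × n!/25^n  (constant 10 cancels)
= 25/(n+1)
L = lim(n→∞) 25/(n+1) = 0
L < 1 → series CONVERGES

Converges (ratio test: L = 0 < 1)


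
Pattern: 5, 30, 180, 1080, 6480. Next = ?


Pattern: geometric (r=6)
Terms: 5, 30, 180, 1080, 6480
Next term = 38880

Next term = 38880


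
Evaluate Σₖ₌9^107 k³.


Σₖ₌9^107 k³ = [107·108/2]² − [8·9/2]²
= 33385284 − 1296 = 33383988

Σk³ = 33383988


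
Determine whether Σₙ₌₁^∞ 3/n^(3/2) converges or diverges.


p-series test: Σ c/n^p converges if p > 1, diverges if p ≤ 1 (constant c > 0 doesn't affect convergence).
p = 3/2
3/2 > 1 → CONVERGES

Converges (p = 3/2 > 1)


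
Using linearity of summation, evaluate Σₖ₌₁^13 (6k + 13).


Σ(6k+13) = 6·Σk + 13·n
= 6·91 + 13·13
= 546 + 169 = 715

Σ = 715


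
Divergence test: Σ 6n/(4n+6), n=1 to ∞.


lim(n→∞) 6n/(4n+6) = 6/4 = 3/2  (divide numerator and denominator by n)
lim aₙ = 3/2 ≠ 0 → series DIVERGES

Diverges (lim aₙ = 3/2 ≠ 0)


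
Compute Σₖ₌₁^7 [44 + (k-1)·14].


aₙ = 44 + (7-1)×14 = 128
Sₙ = n(a₁+aₙ)/2 = 7×(44+128)/2
= 7×172/2 = 602

S_7 = 602


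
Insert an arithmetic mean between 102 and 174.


AM = (102 + 174)/2 = 276/2 = 138

AM = 138


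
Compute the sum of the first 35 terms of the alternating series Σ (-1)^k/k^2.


S = -1 + 1/4 - 1/9 + 1/16 - 1/25 + 1/36 - 1/49 + 1/64 ± ...
= -0.8229
(Full series converges to -π²/12 ≈ -0.8225)

S_35 = -0.8229


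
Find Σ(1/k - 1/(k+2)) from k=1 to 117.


Telescoping with gap 2: two head and two tail terms survive.
= (1 + 1/2) - (1/118 + 1/119)
= 3/2 - 1/118 - 1/119 = 10413/7021

Sum = 10413/7021


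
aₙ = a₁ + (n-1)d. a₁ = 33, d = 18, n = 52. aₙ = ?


aₙ = a₁ + (n-1)d
= 33 + (52-1)×18
= 33 + 918
= 951

a_52 = 951


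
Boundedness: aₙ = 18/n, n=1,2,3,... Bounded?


a₁ = 18, a₂ = 18/2, a₃ = 18/3, ...
0 < aₙ ≤ 18 for all n ≥ 1
Lower bound: 0, Upper bound: 18
The sequence IS bounded

Bounded (0 < aₙ ≤ 18)


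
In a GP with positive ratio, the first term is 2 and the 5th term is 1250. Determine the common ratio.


r^(n-1) = aₙ/a₁
r^4 = 1250/2 = 625
r = 625^(1/4)
= ±5; taking r > 0 gives r = 5

r = 5


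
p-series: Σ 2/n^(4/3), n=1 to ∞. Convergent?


p-series test: Σ c/n^p converges if p > 1, diverges if p ≤ 1 (constant c > 0 doesn't affect convergence).
p = 4/3
4/3 > 1 → CONVERGES

Converges (p = 4/3 > 1)


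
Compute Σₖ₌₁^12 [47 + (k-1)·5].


aₙ = 47 + (12-1)×5 = 102
Sₙ = n(a₁+aₙ)/2 = 12×(47+102)/2
= 12×149/2 = 894

S_12 = 894


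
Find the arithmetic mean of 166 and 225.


AM = (166 + 225)/2 = 391/2 = 195.5

AM = 195.5


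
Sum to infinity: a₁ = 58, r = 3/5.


S∞ = a₁/(1-r) = 58/(1 - 3/5)
= 58/(2/5)
= 145

S∞ = 145


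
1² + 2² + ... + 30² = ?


n = 30
n(n+1)(2n+1)/6 = 30×31×61/6
= 56730/6 = 9455

Σk² = 9455


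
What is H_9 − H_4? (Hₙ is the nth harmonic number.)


Σₖ₌5^9 1/k = 1/5 + 1/6 + 1/7 + 1/8 + 1/9
= 1879/2520
≈ 0.7456

Sum = 1879/2520 ≈ 0.7456


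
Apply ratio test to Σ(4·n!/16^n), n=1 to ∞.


aₙ = 4·n!/16^n
a_{n+1}/aₙ = (n+1)!/16^(n+1) × 16^n/n!  (constant 4 cancels)
= (n+1)/16
L = lim(n→∞) (n+1)/16 = ∞
L > 1 → series DIVERGES

Diverges (ratio test: L = ∞ > 1)


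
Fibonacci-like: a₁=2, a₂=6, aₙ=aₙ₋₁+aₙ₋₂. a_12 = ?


Computing iteratively: 2, 6, 8, 14, 22, 36, 58, 94, 152, 246, 398, 644
a_12 = 644

a_12 = 644


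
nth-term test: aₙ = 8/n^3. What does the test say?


lim(n→∞) 8/n^3 = 0
lim aₙ = 0 → nth-term test is INCONCLUSIVE
(Need other tests; this is actually a convergent p-series with p=3 > 1)

Inconclusive (lim aₙ = 0; need another test)


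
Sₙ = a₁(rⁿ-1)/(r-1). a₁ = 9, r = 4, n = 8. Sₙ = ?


Sₙ = 9×(4^8 - 1)/(4 - 1)
= 9×(65536 - 1)/3
= 9×65535/3
= 196605

S_8 = 196605


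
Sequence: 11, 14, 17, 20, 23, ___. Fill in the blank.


Pattern: arithmetic (d=3)
Terms: 11, 14, 17, 20, 23
Next term = 26

Next term = 26


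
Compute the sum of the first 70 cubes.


n(n+1)/2 = 70×71/2 = 2485
Σk³ = 2485² = 6175225

Σk³ = 6175225


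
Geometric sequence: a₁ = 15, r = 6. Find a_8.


aₙ = a₁·r^(n-1)
= 15×6^7
= 15×279936
= 4199040

a_8 = 4199040


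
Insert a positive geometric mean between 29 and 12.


GM = √(29×12) = √348 = 18.6548

GM = 18.6548


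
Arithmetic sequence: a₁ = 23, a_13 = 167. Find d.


d = (aₙ - a₁)/(n-1)
= (167 - 23)/(13-1)
= 144/12 = 12

d = 12


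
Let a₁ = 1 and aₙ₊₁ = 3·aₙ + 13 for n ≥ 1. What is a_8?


Computing step by step:
a_1 = 1
a_2 = 16
a_3 = 61
a_4 = 196
a_5 = 601
a_6 = 1816
a_7 = 5461
a_8 = 16396


a_8 = 16396


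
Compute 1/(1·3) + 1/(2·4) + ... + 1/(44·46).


1/(k(k+2)) = (1/2)·(1/k - 1/(k+2)) (partial fractions)
Telescoping: Σ = (1/2)·(1 + 1/2 - 1/45 - 1/46) = 1507/2070

Sum = 1507/2070


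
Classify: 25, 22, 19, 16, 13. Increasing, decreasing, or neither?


Differences: -3, -3, -3, -3
All differences < 0 → strictly DECREASING

Monotonically decreasing


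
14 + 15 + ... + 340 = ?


Σₖ₌14^340 k = Σₖ₌₁^340 k − Σₖ₌₁^13 k
= 340·341/2 − 13·14/2
= 57970 − 91 = 57879

Σk = 57879


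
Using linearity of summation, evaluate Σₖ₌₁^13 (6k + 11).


Σ(6k+11) = 6·Σk + 11·n
= 6·91 + 11·13
= 546 + 143 = 689

Σ = 689


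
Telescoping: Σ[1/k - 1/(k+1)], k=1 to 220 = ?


Telescoping: adjacent terms cancel.
= 1/1 - 1/221
= 1 - 1/221 = 220/221

Sum = 220/221


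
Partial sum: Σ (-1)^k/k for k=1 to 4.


S = -1 + 1/2 - 1/3 + 1/4
= -0.5833
(Full series converges to -ln(2) ≈ -0.6931)

S_4 = -0.5833


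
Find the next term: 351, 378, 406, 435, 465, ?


Pattern: triangular numbers: n(n+1)/2
Terms: 351, 378, 406, 435, 465
Next term = 496

Next term = 496


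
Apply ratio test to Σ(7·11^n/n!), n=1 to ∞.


aₙ = 7·11^n/n!
a_{n+1}/aₙ = 11^(n+1)/(n+1)! × n!/11^n  (constant 7 cancels)
= 11/(n+1)
L = lim(n→∞) 11/(n+1) = 0
L < 1 → series CONVERGES

Converges (ratio test: L = 0 < 1)


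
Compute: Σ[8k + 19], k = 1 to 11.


Σ(8k+19) = 8·Σk + 19·n
= 8·66 + 19·11
= 528 + 209 = 737

Σ = 737


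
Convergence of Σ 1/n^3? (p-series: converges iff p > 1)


p-series test: Σ c/n^p converges if p > 1, diverges if p ≤ 1 (constant c > 0 doesn't affect convergence).
p = 3
3 > 1 → CONVERGES

Converges (p = 3 > 1)


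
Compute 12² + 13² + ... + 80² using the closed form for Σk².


Σₖ₌12^80 k² = Σₖ₌₁^80 k² − Σₖ₌₁^11 k²
= 80·81·161/6 − 11·12·23/6
= 173880 − 506 = 173374

Σk² = 173374


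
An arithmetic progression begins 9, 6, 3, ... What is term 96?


aₙ = a₁ + (n-1)d
= 9 + (96-1)×-3
= 9 - 285
= -276

a_96 = -276


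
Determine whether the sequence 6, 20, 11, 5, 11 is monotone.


Differences: 14, -9, -6, 6
Difference at position 1 is +14 (> 0) but position 2 is -9 (< 0) — sequence both rises and falls
→ NOT monotonic

Not monotonic


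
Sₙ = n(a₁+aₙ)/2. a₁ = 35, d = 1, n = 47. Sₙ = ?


aₙ = 35 + (47-1)×1 = 81
Sₙ = n(a₁+aₙ)/2 = 47×(35+81)/2
= 47×116/2 = 2726

S_47 = 2726


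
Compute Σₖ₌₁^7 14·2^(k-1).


Sₙ = 14×(2^7 - 1)/(2 - 1)
= 14×(128 - 1)/1
= 14×127/1
= 1778

S_7 = 1778


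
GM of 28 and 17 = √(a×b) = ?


GM = √(28×17) = √476 = 21.8174

GM = 21.8174


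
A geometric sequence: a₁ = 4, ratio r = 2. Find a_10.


aₙ = a₁·r^(n-1)
= 4×2^9
= 4×512
= 2048

a_10 = 2048


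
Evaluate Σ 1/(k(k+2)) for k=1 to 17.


1/(k(k+2)) = (1/2)·(1/k - 1/(k+2)) (partial fractions)
Telescoping: Σ = (1/2)·(1 + 1/2 - 1/18 - 1/19) = 119/171

Sum = 119/171


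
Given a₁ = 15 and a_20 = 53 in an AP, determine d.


d = (aₙ - a₁)/(n-1)
= (53 - 15)/(20-1)
= 38/19 = 2

d = 2


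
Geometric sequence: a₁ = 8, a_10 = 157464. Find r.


r^(n-1) = aₙ/a₁
r^9 = 157464/8 = 19683
r = 19683^(1/9)
= 3

r = 3


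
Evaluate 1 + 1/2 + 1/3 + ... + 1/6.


H_6 = 1/1 + 1/2 + 1/3 + 1/4 + 1/5 + 1/6
= 49/20
≈ 2.45

H_6 = 49/20 ≈ 2.45


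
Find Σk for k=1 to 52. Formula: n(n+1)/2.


n(n+1)/2 = 52×53/2 = 2756/2 = 1378

Σk = 1378


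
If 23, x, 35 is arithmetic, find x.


AM = (23 + 35)/2 = 58/2 = 29

AM = 29


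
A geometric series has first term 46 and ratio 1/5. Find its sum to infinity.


S∞ = a₁/(1-r) = 46/(1 - 1/5)
= 46/(4/5)
= 115/2

S∞ = 115/2


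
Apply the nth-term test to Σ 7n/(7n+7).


lim(n→∞) 7n/(7n+7) = 7/7 = 1  (divide numerator and denominator by n)
lim aₙ = 1 ≠ 0 → series DIVERGES

Diverges (lim aₙ = 1 ≠ 0)


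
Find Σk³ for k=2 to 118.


Σₖ₌2^118 k³ = [118·119/2]² − [1·2/2]²
= 49294441 − 1 = 49294440

Σk³ = 49294440


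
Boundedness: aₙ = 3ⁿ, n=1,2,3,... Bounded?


aₙ = 3ⁿ → as n→∞, aₙ→∞ (since base 3 > 1)
No finite upper bound exists
The sequence is UNBOUNDED

Unbounded (aₙ → ∞ as n → ∞)


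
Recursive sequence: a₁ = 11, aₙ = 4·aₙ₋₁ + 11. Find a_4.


Computing step by step:
a_1 = 11
a_2 = 55
a_3 = 231
a_4 = 935


a_4 = 935


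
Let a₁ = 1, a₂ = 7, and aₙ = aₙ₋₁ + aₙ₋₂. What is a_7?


Computing iteratively: 1, 7, 8, 15, 23, 38, 61
a_7 = 61

a_7 = 61


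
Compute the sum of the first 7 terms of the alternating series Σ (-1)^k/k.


S = -1 + 1/2 - 1/3 + 1/4 - 1/5 + 1/6 - 1/7
= -0.7595
(Full series converges to -ln(2) ≈ -0.6931)

S_7 = -0.7595


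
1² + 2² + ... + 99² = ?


n = 99
n(n+1)(2n+1)/6 = 99×100×199/6
= 1970100/6 = 328350

Σk² = 328350


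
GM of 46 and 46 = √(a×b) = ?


GM = √(46×46) = √2116 = 46

GM = 46


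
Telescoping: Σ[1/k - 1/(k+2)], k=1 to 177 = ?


Telescoping with gap 2: two head and two tail terms survive.
= (1 + 1/2) - (1/178 + 1/179)
= 3/2 - 1/178 - 1/179 = 23718/15931

Sum = 23718/15931


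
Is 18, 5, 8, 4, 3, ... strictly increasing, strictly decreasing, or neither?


Differences: -13, 3, -4, -1
Difference at position 2 is +3 (> 0) but position 1 is -13 (< 0) — sequence both rises and falls
→ NOT monotonic

Not monotonic


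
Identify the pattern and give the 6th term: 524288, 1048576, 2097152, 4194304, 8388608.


Pattern: powers of 2: 2ⁿ
Terms: 524288, 1048576, 2097152, 4194304, 8388608
Next term = 16777216

Next term = 16777216


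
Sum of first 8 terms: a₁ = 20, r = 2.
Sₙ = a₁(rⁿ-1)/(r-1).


Sₙ = 20×(2^8 - 1)/(2 - 1)
= 20×(256 - 1)/1
= 20×255/1
= 5100

S_8 = 5100


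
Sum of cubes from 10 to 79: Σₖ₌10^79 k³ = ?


Σₖ₌10^79 k³ = [79·80/2]² − [9·10/2]²
= 9985600 − 2025 = 9983575

Σk³ = 9983575


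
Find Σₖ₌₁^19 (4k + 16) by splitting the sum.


Σ(4k+16) = 4·Σk + 16·n
= 4·190 + 16·19
= 760 + 304 = 1064

Σ = 1064


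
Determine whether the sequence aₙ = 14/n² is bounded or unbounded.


a₁ = 14, a₂ = 14/4, a₃ = 14/9, ...
0 < aₙ ≤ 14 for all n ≥ 1
The sequence IS bounded

Bounded (0 < aₙ ≤ 14)


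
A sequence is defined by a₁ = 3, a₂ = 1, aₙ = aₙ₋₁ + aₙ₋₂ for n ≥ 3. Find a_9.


Computing iteratively: 3, 1, 4, 5, 9, 14, 23, 37, 60
a_9 = 60

a_9 = 60


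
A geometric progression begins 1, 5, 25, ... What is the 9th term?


aₙ = a₁·r^(n-1)
= 1×5^8
= 1×390625
= 390625

a_9 = 390625


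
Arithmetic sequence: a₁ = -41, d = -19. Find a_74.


aₙ = a₁ + (n-1)d
= -41 + (74-1)×-19
= -41 - 1387
= -1428

a_74 = -1428


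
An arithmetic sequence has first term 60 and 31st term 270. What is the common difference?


d = (aₙ - a₁)/(n-1)
= (270 - 60)/(31-1)
= 210/30 = 7

d = 7


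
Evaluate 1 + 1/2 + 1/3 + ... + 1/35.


H_35 = 1/1 + 1/2 + 1/3 + ... + 1/35
= 54437269998109/13127595717600
≈ 4.1468

H_35 = 54437269998109/13127595717600 ≈ 4.1468


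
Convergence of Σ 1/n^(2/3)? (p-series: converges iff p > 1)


p-series test: Σ c/n^p converges if p > 1, diverges if p ≤ 1 (constant c > 0 doesn't affect convergence).
p = 2/3
2/3 ≤ 1 → DIVERGES

Diverges (p = 2/3 ≤ 1)


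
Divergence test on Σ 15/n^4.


lim(n→∞) 15/n^4 = 0
lim aₙ = 0 → nth-term test is INCONCLUSIVE
(Need other tests; this is actually a convergent p-series with p=4 > 1)

Inconclusive (lim aₙ = 0; need another test)


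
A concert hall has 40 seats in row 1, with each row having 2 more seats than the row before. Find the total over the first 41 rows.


aₙ = 40 + (41-1)×2 = 120
Sₙ = n(a₁+aₙ)/2 = 41×(40+120)/2
= 41×160/2 = 3280

S_41 = 3280


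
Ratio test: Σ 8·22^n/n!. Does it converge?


aₙ = 8·22^n/n!
a_{n+1}/aₙ = 22^(n+1)/(n+1)! × n!/22^n  (constant 8 cancels)
= 22/(n+1)
L = lim(n→∞) 22/(n+1) = 0
L < 1 → series CONVERGES

Converges (ratio test: L = 0 < 1)


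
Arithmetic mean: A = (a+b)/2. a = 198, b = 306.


AM = (198 + 306)/2 = 504/2 = 252

AM = 252


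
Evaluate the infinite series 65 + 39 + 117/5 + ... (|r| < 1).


S∞ = a₁/(1-r) = 65/(1 - 3/5)
= 65/(2/5)
= 325/2

S∞ = 325/2


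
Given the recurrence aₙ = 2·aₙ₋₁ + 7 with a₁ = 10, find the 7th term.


Computing step by step:
a_1 = 10
a_2 = 27
a_3 = 61
a_4 = 129
a_5 = 265
a_6 = 537
a_7 = 1081


a_7 = 1081


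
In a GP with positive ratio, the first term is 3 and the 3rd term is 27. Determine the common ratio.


r^(n-1) = aₙ/a₁
r^2 = 27/3 = 9
r = 9^(1/2)
= ±3; taking r > 0 gives r = 3

r = 3


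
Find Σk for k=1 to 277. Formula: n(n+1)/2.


n(n+1)/2 = 277×278/2 = 77006/2 = 38503

Σk = 38503


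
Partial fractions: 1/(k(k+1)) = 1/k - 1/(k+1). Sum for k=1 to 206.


1/(k(k+1)) = 1/k - 1/(k+1) (partial fractions)
Telescoping: Σ = 1 - 1/207 = 206/207

Sum = 206/207


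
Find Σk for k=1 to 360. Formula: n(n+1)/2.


n(n+1)/2 = 360×361/2 = 129960/2 = 64980

Σk = 64980


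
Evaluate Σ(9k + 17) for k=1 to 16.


Σ(9k+17) = 9·Σk + 17·n
= 9·136 + 17·16
= 1224 + 272 = 1496

Σ = 1496


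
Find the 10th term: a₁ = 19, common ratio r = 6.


aₙ = a₁·r^(n-1)
= 19×6^9
= 19×10077696
= 191476224

a_10 = 191476224


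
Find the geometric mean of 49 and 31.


GM = √(49×31) = √1519 = 38.9744

GM = 38.9744


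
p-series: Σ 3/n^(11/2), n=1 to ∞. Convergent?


p-series test: Σ c/n^p converges if p > 1, diverges if p ≤ 1 (constant c > 0 doesn't affect convergence).
p = 11/2
11/2 > 1 → CONVERGES

Converges (p = 11/2 > 1)


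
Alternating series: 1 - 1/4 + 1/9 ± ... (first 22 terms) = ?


S = 1 - 1/4 + 1/9 - 1/16 + 1/25 - 1/36 + 1/49 - 1/64 ± ...
= 0.8215
(Full series converges to +π²/12 ≈ +0.8225)

S_22 = 0.8215


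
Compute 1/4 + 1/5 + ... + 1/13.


Σₖ₌4^13 1/k = 1/4 + 1/5 + 1/6 + 1/7 + 1/8 + 1/9 + 1/10 + 1/11 + 1/12 + 1/13
= 485333/360360
≈ 1.3468

Sum = 485333/360360 ≈ 1.3468


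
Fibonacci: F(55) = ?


Fibonacci sequence: 1, 1, 2, 3, 5, 8, 13, 21, 34, 55, 89, ...
F(55) = 139583862445

F(55) = 139583862445


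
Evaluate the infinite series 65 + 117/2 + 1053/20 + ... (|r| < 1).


S∞ = a₁/(1-r) = 65/(1 - 9/10)
= 65/(1/10)
= 650

S∞ = 650


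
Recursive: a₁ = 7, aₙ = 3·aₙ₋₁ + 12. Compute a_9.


Computing step by step:
a_1 = 7
a_2 = 33
a_3 = 111
a_4 = 345
a_5 = 1047
a_6 = 3153
a_7 = 9471
a_8 = 28425
a_9 = 85287


a_9 = 85287


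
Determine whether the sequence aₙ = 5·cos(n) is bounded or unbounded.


For all n, -1 ≤ cos(n) ≤ 1, so -5 ≤ 5·cos(n) ≤ 5
Lower bound: -5, Upper bound: 5
The sequence IS bounded

Bounded (-5 ≤ aₙ ≤ 5)


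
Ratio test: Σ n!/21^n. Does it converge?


aₙ = n!/21^n
a_{n+1}/aₙ = (n+1)!/21^(n+1) × 21^n/n!
= (n+1)/21
L = lim(n→∞) (n+1)/21 = ∞
L > 1 → series DIVERGES

Diverges (ratio test: L = ∞ > 1)


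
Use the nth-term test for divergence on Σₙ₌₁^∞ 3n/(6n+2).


lim(n→∞) 3n/(6n+2) = 3/6 = 1/2  (divide numerator and denominator by n)
lim aₙ = 1/2 ≠ 0 → series DIVERGES

Diverges (lim aₙ = 1/2 ≠ 0)


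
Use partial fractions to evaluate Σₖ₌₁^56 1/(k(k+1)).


1/(k(k+1)) = 1/k - 1/(k+1) (partial fractions)
Telescoping: Σ = 1 - 1/57 = 56/57

Sum = 56/57


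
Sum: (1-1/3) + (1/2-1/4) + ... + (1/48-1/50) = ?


Telescoping with gap 2: two head and two tail terms survive.
= (1 + 1/2) - (1/49 + 1/50)
= 3/2 - 1/49 - 1/50 = 1788/1225

Sum = 1788/1225


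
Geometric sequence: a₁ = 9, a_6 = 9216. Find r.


r^(n-1) = aₙ/a₁
r^5 = 9216/9 = 1024
r = 1024^(1/5)
= 4

r = 4


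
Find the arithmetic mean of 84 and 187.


AM = (84 + 187)/2 = 271/2 = 135.5

AM = 135.5


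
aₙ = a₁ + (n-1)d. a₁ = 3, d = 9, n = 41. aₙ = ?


aₙ = a₁ + (n-1)d
= 3 + (41-1)×9
= 3 + 360
= 363

a_41 = 363


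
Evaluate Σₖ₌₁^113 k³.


n(n+1)/2 = 113×114/2 = 6441
Σk³ = 6441² = 41486481

Σk³ = 41486481


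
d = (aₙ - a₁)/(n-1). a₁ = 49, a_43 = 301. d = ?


d = (aₙ - a₁)/(n-1)
= (301 - 49)/(43-1)
= 252/42 = 6

d = 6


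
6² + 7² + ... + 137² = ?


Σₖ₌6^137 k² = Σₖ₌₁^137 k² − Σₖ₌₁^5 k²
= 137·138·275/6 − 5·6·11/6
= 866525 − 55 = 866470

Σk² = 866470


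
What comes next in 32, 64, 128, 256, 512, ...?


Pattern: powers of 2: 2ⁿ
Terms: 32, 64, 128, 256, 512
Next term = 1024

Next term = 1024


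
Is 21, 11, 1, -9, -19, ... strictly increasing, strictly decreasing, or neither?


Differences: -10, -10, -10, -10
All differences < 0 → strictly DECREASING

Monotonically decreasing


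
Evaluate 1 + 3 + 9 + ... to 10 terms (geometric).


Sₙ = 1×(3^10 - 1)/(3 - 1)
= 1×(59049 - 1)/2
= 1×59048/2
= 29524

S_10 = 29524


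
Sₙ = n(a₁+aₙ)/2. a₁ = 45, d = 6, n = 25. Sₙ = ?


aₙ = 45 + (25-1)×6 = 189
Sₙ = n(a₁+aₙ)/2 = 25×(45+189)/2
= 25×234/2 = 2925

S_25 = 2925


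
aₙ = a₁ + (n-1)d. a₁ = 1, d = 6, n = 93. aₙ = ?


aₙ = a₁ + (n-1)d
= 1 + (93-1)×6
= 1 + 552
= 553

a_93 = 553


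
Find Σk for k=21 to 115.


Σₖ₌21^115 k = Σₖ₌₁^115 k − Σₖ₌₁^20 k
= 115·116/2 − 20·21/2
= 6670 − 210 = 6460

Σk = 6460


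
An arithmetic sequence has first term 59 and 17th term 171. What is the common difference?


d = (aₙ - a₁)/(n-1)
= (171 - 59)/(17-1)
= 112/16 = 7

d = 7


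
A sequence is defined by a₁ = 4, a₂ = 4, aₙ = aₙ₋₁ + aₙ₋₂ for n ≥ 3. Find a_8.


Computing iteratively: 4, 4, 8, 12, 20, 32, 52, 84
a_8 = 84

a_8 = 84


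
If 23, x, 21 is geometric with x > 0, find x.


GM = √(23×21) = √483 = 21.9773

GM = 21.9773


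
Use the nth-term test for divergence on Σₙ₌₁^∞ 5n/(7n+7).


lim(n→∞) 5n/(7n+7) = 5/7 = 5/7  (divide numerator and denominator by n)
lim aₙ = 5/7 ≠ 0 → series DIVERGES

Diverges (lim aₙ = 5/7 ≠ 0)


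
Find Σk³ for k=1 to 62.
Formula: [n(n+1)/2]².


n(n+1)/2 = 62×63/2 = 1953
Σk³ = 1953² = 3814209

Σk³ = 3814209


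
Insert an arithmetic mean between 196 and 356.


AM = (196 + 356)/2 = 552/2 = 276

AM = 276


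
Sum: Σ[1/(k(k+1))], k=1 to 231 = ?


1/(k(k+1)) = 1/k - 1/(k+1) (partial fractions)
Telescoping: Σ = 1 - 1/232 = 231/232

Sum = 231/232


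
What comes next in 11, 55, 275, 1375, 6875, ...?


Pattern: geometric (r=5)
Terms: 11, 55, 275, 1375, 6875
Next term = 34375

Next term = 34375


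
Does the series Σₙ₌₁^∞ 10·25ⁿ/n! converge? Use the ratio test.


aₙ = 10·25^n/n!
a_{n+1}/aₙ = 25^(n+1)/(n+1)! × n!/25^n  (constant 10 cancels)
= 25/(n+1)
L = lim(n→∞) 25/(n+1) = 0
L < 1 → series CONVERGES

Converges (ratio test: L = 0 < 1)


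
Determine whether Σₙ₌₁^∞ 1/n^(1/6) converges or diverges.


p-series test: Σ c/n^p converges if p > 1, diverges if p ≤ 1 (constant c > 0 doesn't affect convergence).
p = 1/6
1/6 ≤ 1 → DIVERGES

Diverges (p = 1/6 ≤ 1)


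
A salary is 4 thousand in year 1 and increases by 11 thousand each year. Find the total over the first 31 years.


aₙ = 4 + (31-1)×11 = 334
Sₙ = n(a₁+aₙ)/2 = 31×(4+334)/2
= 31×338/2 = 5239

S_31 = 5239


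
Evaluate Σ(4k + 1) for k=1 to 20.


Σ(4k+1) = 4·Σk + 1·n
= 4·210 + 1·20
= 840 + 20 = 860

Σ = 860


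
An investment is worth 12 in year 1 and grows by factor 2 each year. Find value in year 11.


aₙ = a₁·r^(n-1)
= 12×2^10
= 12×1024
= 12288

a_11 = 12288


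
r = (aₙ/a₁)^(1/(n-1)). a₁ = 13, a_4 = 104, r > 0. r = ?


r^(n-1) = aₙ/a₁
r^3 = 104/13 = 8
r = 8^(1/3)
= 2

r = 2


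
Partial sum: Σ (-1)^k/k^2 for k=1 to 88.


S = -1 + 1/4 - 1/9 + 1/16 - 1/25 + 1/36 - 1/49 + 1/64 ± ...
= -0.8224
(Full series converges to -π²/12 ≈ -0.8225)

S_88 = -0.8224


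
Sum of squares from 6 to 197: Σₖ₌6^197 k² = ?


Σₖ₌6^197 k² = Σₖ₌₁^197 k² − Σₖ₌₁^5 k²
= 197·198·395/6 − 5·6·11/6
= 2567895 − 55 = 2567840

Σk² = 2567840


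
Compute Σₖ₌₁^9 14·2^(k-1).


Sₙ = 14×(2^9 - 1)/(2 - 1)
= 14×(512 - 1)/1
= 14×511/1
= 7154

S_9 = 7154


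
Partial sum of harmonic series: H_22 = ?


H_22 = 1/1 + 1/2 + 1/3 + ... + 1/22
= 19093197/5173168
≈ 3.6908

H_22 = 19093197/5173168 ≈ 3.6908


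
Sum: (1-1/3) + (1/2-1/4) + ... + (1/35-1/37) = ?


Telescoping with gap 2: two head and two tail terms survive.
= (1 + 1/2) - (1/36 + 1/37)
= 3/2 - 1/36 - 1/37 = 1925/1332

Sum = 1925/1332


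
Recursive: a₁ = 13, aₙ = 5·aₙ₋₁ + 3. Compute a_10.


Computing step by step:
a_1 = 13
a_2 = 68
a_3 = 343
a_4 = 1718
a_5 = 8593
a_6 = 42968
a_7 = 214843
a_8 = 1074218
a_9 = 5371093
a_10 = 26855468


a_10 = 26855468


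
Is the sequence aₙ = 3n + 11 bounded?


aₙ = 3n + 11 → as n→∞, aₙ→∞
No finite upper bound exists
The sequence is UNBOUNDED

Unbounded (aₙ → ∞ as n → ∞)


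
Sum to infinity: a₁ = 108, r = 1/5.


S∞ = a₁/(1-r) = 108/(1 - 1/5)
= 108/(4/5)
= 135

S∞ = 135


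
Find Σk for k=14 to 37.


Σₖ₌14^37 k = Σₖ₌₁^37 k − Σₖ₌₁^13 k
= 37·38/2 − 13·14/2
= 703 − 91 = 612

Σk = 612


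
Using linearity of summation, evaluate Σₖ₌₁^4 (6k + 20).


Σ(6k+20) = 6·Σk + 20·n
= 6·10 + 20·4
= 60 + 80 = 140

Σ = 140


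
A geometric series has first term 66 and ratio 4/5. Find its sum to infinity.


S∞ = a₁/(1-r) = 66/(1 - 4/5)
= 66/(1/5)
= 330

S∞ = 330


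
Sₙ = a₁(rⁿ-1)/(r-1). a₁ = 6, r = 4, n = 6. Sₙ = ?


Sₙ = 6×(4^6 - 1)/(4 - 1)
= 6×(4096 - 1)/3
= 6×4095/3
= 8190

S_6 = 8190


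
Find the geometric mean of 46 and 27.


GM = √(46×27) = √1242 = 35.242

GM = 35.242


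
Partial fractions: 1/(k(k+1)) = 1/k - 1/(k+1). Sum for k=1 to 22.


1/(k(k+1)) = 1/k - 1/(k+1) (partial fractions)
Telescoping: Σ = 1 - 1/23 = 22/23

Sum = 22/23


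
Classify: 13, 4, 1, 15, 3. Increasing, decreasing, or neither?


Differences: -9, -3, 14, -12
Difference at position 3 is +14 (> 0) but position 1 is -9 (< 0) — sequence both rises and falls
→ NOT monotonic

Not monotonic


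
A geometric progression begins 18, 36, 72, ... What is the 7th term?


aₙ = a₁·r^(n-1)
= 18×2^6
= 18×64
= 1152

a_7 = 1152


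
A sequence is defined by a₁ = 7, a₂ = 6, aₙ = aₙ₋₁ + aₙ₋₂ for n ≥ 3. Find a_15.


Computing iteratively: 7, 6, 13, 19, 32, 51, 83, 134, 217, 351, 568, 919, ...
a_15 = 3893

a_15 = 3893


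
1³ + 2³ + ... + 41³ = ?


n(n+1)/2 = 41×42/2 = 861
Σk³ = 861² = 741321

Σk³ = 741321


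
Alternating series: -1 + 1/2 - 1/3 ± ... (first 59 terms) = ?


S = -1 + 1/2 - 1/3 + 1/4 - 1/5 + 1/6 - 1/7 + 1/8 ± ...
= -0.7015
(Full series converges to -ln(2) ≈ -0.6931)

S_59 = -0.7015


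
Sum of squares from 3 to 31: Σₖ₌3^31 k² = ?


Σₖ₌3^31 k² = Σₖ₌₁^31 k² − Σₖ₌₁^2 k²
= 31·32·63/6 − 2·3·5/6
= 10416 − 5 = 10411

Σk² = 10411


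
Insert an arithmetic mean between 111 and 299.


AM = (111 + 299)/2 = 410/2 = 205

AM = 205


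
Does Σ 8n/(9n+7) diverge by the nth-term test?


lim(n→∞) 8n/(9n+7) = 8/9 = 8/9  (divide numerator and denominator by n)
lim aₙ = 8/9 ≠ 0 → series DIVERGES

Diverges (lim aₙ = 8/9 ≠ 0)


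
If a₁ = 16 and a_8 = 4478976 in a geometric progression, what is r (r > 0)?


r^(n-1) = aₙ/a₁
r^7 = 4478976/16 = 279936
r = 279936^(1/7)
= 6

r = 6


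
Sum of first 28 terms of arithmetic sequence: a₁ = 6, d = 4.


aₙ = 6 + (28-1)×4 = 114
Sₙ = n(a₁+aₙ)/2 = 28×(6+114)/2
= 28×120/2 = 1680

S_28 = 1680


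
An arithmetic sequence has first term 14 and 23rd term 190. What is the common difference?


d = (aₙ - a₁)/(n-1)
= (190 - 14)/(23-1)
= 176/22 = 8

d = 8


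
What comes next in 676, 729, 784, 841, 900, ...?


Pattern: perfect squares: n²
Terms: 676, 729, 784, 841, 900
Next term = 961

Next term = 961


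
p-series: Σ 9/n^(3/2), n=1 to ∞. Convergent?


p-series test: Σ c/n^p converges if p > 1, diverges if p ≤ 1 (constant c > 0 doesn't affect convergence).
p = 3/2
3/2 > 1 → CONVERGES

Converges (p = 3/2 > 1)


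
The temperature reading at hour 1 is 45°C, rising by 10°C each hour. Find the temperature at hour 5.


aₙ = a₁ + (n-1)d
= 45 + (5-1)×10
= 45 + 40
= 85

a_5 = 85


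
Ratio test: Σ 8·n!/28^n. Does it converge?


aₙ = 8·n!/28^n
a_{n+1}/aₙ = (n+1)!/28^(n+1) × 28^n/n!  (constant 8 cancels)
= (n+1)/28
L = lim(n→∞) (n+1)/28 = ∞
L > 1 → series DIVERGES

Diverges (ratio test: L = ∞ > 1)


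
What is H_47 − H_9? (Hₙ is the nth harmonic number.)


Σₖ₌10^47 1/k = 1/10 + 1/11 + 1/12 + ... + 1/47
= 712335561944504418743/442720643463713815200
≈ 1.609

Sum = 712335561944504418743/442720643463713815200 ≈ 1.609


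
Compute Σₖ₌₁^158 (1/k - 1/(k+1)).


Telescoping: adjacent terms cancel.
= 1/1 - 1/159
= 1 - 1/159 = 158/159

Sum = 158/159


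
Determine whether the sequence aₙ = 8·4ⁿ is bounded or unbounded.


aₙ = 8·4ⁿ → as n→∞, aₙ→∞ (since base 4 > 1)
No finite upper bound exists
The sequence is UNBOUNDED

Unbounded (aₙ → ∞ as n → ∞)


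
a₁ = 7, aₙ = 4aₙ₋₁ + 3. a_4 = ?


Computing step by step:
a_1 = 7
a_2 = 31
a_3 = 127
a_4 = 511


a_4 = 511


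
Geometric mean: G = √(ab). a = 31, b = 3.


GM = √(31×3) = √93 = 9.6437

GM = 9.6437


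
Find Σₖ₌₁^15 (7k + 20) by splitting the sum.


Σ(7k+20) = 7·Σk + 20·n
= 7·120 + 20·15
= 840 + 300 = 1140

Σ = 1140


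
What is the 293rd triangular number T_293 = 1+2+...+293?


n(n+1)/2 = 293×294/2 = 86142/2 = 43071

Σk = 43071


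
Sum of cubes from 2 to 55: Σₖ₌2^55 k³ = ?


Σₖ₌2^55 k³ = [55·56/2]² − [1·2/2]²
= 2371600 − 1 = 2371599

Σk³ = 2371599


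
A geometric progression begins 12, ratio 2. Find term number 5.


aₙ = a₁·r^(n-1)
= 12×2^4
= 12×16
= 192

a_5 = 192


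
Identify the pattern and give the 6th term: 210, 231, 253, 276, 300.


Pattern: triangular numbers: n(n+1)/2
Terms: 210, 231, 253, 276, 300
Next term = 325

Next term = 325


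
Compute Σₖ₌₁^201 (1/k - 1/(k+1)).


Telescoping: adjacent terms cancel.
= 1/1 - 1/202
= 1 - 1/202 = 201/202

Sum = 201/202


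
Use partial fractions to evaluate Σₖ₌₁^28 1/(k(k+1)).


1/(k(k+1)) = 1/k - 1/(k+1) (partial fractions)
Telescoping: Σ = 1 - 1/29 = 28/29

Sum = 28/29


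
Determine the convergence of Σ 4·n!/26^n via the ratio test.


aₙ = 4·n!/26^n
a_{n+1}/aₙ = (n+1)!/26^(n+1) × 26^n/n!  (constant 4 cancels)
= (n+1)/26
L = lim(n→∞) (n+1)/26 = ∞
L > 1 → series DIVERGES

Diverges (ratio test: L = ∞ > 1)


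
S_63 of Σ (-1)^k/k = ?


S = -1 + 1/2 - 1/3 + 1/4 - 1/5 + 1/6 - 1/7 + 1/8 ± ...
= -0.701
(Full series converges to -ln(2) ≈ -0.6931)

S_63 = -0.701


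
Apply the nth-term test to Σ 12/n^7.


lim(n→∞) 12/n^7 = 0
lim aₙ = 0 → nth-term test is INCONCLUSIVE
(Need other tests; this is actually a convergent p-series with p=7 > 1)

Inconclusive (lim aₙ = 0; need another test)


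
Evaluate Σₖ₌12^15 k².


Σₖ₌12^15 k² = Σₖ₌₁^15 k² − Σₖ₌₁^11 k²
= 15·16·31/6 − 11·12·23/6
= 1240 − 506 = 734

Σk² = 734


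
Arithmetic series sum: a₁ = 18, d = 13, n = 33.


aₙ = 18 + (33-1)×13 = 434
Sₙ = n(a₁+aₙ)/2 = 33×(18+434)/2
= 33×452/2 = 7458

S_33 = 7458


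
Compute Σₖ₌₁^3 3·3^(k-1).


Sₙ = 3×(3^3 - 1)/(3 - 1)
= 3×(27 - 1)/2
= 3×26/2
= 39

S_3 = 39


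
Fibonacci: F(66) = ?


Fibonacci sequence: 1, 1, 2, 3, 5, 8, 13, 21, 34, 55, 89, ...
F(66) = 27777890035288

F(66) = 27777890035288


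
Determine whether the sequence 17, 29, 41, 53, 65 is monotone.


Differences: 12, 12, 12, 12
All differences > 0 → strictly INCREASING

Monotonically increasing


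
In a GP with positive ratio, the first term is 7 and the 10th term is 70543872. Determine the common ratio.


r^(n-1) = aₙ/a₁
r^9 = 70543872/7 = 10077696
r = 10077696^(1/9)
= 6

r = 6


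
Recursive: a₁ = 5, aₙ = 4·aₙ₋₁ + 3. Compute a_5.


Computing step by step:
a_1 = 5
a_2 = 23
a_3 = 95
a_4 = 383
a_5 = 1535


a_5 = 1535


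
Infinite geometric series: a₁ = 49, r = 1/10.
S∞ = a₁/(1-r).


S∞ = a₁/(1-r) = 49/(1 - 1/10)
= 49/(9/10)
= 490/9

S∞ = 490/9


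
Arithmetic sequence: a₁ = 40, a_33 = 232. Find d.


d = (aₙ - a₁)/(n-1)
= (232 - 40)/(33-1)
= 192/32 = 6

d = 6


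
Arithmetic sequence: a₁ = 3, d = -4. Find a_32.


aₙ = a₁ + (n-1)d
= 3 + (32-1)×-4
= 3 - 124
= -121

a_32 = -121


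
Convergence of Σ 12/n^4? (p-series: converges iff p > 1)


p-series test: Σ c/n^p converges if p > 1, diverges if p ≤ 1 (constant c > 0 doesn't affect convergence).
p = 4
4 > 1 → CONVERGES

Converges (p = 4 > 1)


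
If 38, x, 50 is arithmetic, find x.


AM = (38 + 50)/2 = 88/2 = 44

AM = 44


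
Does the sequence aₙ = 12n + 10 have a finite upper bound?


aₙ = 12n + 10 → as n→∞, aₙ→∞
No finite upper bound exists
The sequence is UNBOUNDED

Unbounded (aₙ → ∞ as n → ∞)


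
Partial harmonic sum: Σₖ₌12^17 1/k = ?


Σₖ₌12^17 1/k = 1/12 + 1/13 + 1/14 + 1/15 + 1/16 + 1/17
= 51939/123760
≈ 0.4197

Sum = 51939/123760 ≈ 0.4197


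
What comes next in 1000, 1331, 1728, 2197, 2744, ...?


Pattern: perfect cubes: n³
Terms: 1000, 1331, 1728, 2197, 2744
Next term = 3375

Next term = 3375


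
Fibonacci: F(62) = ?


Fibonacci sequence: 1, 1, 2, 3, 5, 8, 13, 21, 34, 55, 89, ...
F(62) = 4052739537881

F(62) = 4052739537881


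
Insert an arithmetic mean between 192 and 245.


AM = (192 + 245)/2 = 437/2 = 218.5

AM = 218.5


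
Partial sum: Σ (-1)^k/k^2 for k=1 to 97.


S = -1 + 1/4 - 1/9 + 1/16 - 1/25 + 1/36 - 1/49 + 1/64 ± ...
= -0.8225
(Full series converges to -π²/12 ≈ -0.8225)

S_97 = -0.8225


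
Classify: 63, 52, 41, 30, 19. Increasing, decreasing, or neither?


Differences: -11, -11, -11, -11
All differences < 0 → strictly DECREASING

Monotonically decreasing


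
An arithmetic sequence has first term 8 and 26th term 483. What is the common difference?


d = (aₙ - a₁)/(n-1)
= (483 - 8)/(26-1)
= 475/25 = 19

d = 19


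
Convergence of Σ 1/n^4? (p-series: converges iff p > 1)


p-series test: Σ c/n^p converges if p > 1, diverges if p ≤ 1 (constant c > 0 doesn't affect convergence).
p = 4
4 > 1 → CONVERGES

Converges (p = 4 > 1)


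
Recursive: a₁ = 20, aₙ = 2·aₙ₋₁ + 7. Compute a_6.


Computing step by step:
a_1 = 20
a_2 = 47
a_3 = 101
a_4 = 209
a_5 = 425
a_6 = 857


a_6 = 857


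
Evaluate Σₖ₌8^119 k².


Σₖ₌8^119 k² = Σₖ₌₁^119 k² − Σₖ₌₁^7 k²
= 119·120·239/6 − 7·8·15/6
= 568820 − 140 = 568680

Σk² = 568680


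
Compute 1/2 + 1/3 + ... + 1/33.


Σₖ₌2^33 1/k = 1/2 + 1/3 + 1/4 + ... + 1/33
= 40548494360749/13127595717600
≈ 3.0888

Sum = 40548494360749/13127595717600 ≈ 3.0888


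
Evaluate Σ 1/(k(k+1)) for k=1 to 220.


1/(k(k+1)) = 1/k - 1/(k+1) (partial fractions)
Telescoping: Σ = 1 - 1/221 = 220/221

Sum = 220/221


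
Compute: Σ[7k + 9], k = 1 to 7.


Σ(7k+9) = 7·Σk + 9·n
= 7·28 + 9·7
= 196 + 63 = 259

Σ = 259


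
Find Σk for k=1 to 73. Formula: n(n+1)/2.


n(n+1)/2 = 73×74/2 = 5402/2 = 2701

Σk = 2701


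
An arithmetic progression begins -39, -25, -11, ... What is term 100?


aₙ = a₁ + (n-1)d
= -39 + (100-1)×14
= -39 + 1386
= 1347

a_100 = 1347


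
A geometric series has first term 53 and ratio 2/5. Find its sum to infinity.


S∞ = a₁/(1-r) = 53/(1 - 2/5)
= 53/(3/5)
= 265/3

S∞ = 265/3


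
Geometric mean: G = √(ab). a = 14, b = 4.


GM = √(14×4) = √56 = 7.4833

GM = 7.4833


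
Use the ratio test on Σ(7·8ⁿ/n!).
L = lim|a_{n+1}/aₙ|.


aₙ = 7·8^n/n!
a_{n+1}/aₙ = 8^(n+1)/(n+1)! × n!/8^n  (constant 7 cancels)
= 8/(n+1)
L = lim(n→∞) 8/(n+1) = 0
L < 1 → series CONVERGES

Converges (ratio test: L = 0 < 1)


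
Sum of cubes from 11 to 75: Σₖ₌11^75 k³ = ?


Σₖ₌11^75 k³ = [75·76/2]² − [10·11/2]²
= 8122500 − 3025 = 8119475

Σk³ = 8119475


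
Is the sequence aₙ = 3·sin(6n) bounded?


For all n, -1 ≤ sin(6n) ≤ 1, so -3 ≤ 3·sin(6n) ≤ 3
Lower bound: -3, Upper bound: 3
The sequence IS bounded

Bounded (-3 ≤ aₙ ≤ 3)


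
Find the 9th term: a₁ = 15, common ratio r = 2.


aₙ = a₁·r^(n-1)
= 15×2^8
= 15×256
= 3840

a_9 = 3840


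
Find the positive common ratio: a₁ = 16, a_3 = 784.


r^(n-1) = aₙ/a₁
r^2 = 784/16 = 49
r = 49^(1/2)
= ±7; taking r > 0 gives r = 7

r = 7


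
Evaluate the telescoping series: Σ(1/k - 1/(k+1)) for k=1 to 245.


Telescoping: adjacent terms cancel.
= 1/1 - 1/246
= 1 - 1/246 = 245/246

Sum = 245/246


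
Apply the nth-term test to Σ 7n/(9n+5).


lim(n→∞) 7n/(9n+5) = 7/9 = 7/9  (divide numerator and denominator by n)
lim aₙ = 7/9 ≠ 0 → series DIVERGES

Diverges (lim aₙ = 7/9 ≠ 0)


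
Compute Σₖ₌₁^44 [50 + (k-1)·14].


aₙ = 50 + (44-1)×14 = 652
Sₙ = n(a₁+aₙ)/2 = 44×(50+652)/2
= 44×702/2 = 15444

S_44 = 15444


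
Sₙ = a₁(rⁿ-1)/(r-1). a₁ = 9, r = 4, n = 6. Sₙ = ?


Sₙ = 9×(4^6 - 1)/(4 - 1)
= 9×(4096 - 1)/3
= 9×4095/3
= 12285

S_6 = 12285


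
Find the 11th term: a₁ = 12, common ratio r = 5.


aₙ = a₁·r^(n-1)
= 12×5^10
= 12×9765625
= 117187500

a_11 = 117187500


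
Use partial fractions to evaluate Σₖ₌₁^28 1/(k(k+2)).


1/(k(k+2)) = (1/2)·(1/k - 1/(k+2)) (partial fractions)
Telescoping: Σ = (1/2)·(1 + 1/2 - 1/29 - 1/30) = 623/870

Sum = 623/870


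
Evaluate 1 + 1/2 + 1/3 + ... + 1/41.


H_41 = 1/1 + 1/2 + 1/3 + ... + 1/41
= 85691034670497533/19914562703599200
≈ 4.3029

H_41 = 85691034670497533/19914562703599200 ≈ 4.3029


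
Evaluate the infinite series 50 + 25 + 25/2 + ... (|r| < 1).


S∞ = a₁/(1-r) = 50/(1 - 1/2)
= 50/(1/2)
= 100

S∞ = 100


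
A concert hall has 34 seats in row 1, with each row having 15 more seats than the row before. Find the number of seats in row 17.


aₙ = a₁ + (n-1)d
= 34 + (17-1)×15
= 34 + 240
= 274

a_17 = 274


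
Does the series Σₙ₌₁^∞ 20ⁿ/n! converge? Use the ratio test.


aₙ = 20^n/n!
a_{n+1}/aₙ = 20^(n+1)/(n+1)! × n!/20^n
= 20/(n+1)
L = lim(n→∞) 20/(n+1) = 0
L < 1 → series CONVERGES

Converges (ratio test: L = 0 < 1)


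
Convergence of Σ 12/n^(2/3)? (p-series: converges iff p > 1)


p-series test: Σ c/n^p converges if p > 1, diverges if p ≤ 1 (constant c > 0 doesn't affect convergence).
p = 2/3
2/3 ≤ 1 → DIVERGES

Diverges (p = 2/3 ≤ 1)


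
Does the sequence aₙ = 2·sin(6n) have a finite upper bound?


For all n, -1 ≤ sin(6n) ≤ 1, so -2 ≤ 2·sin(6n) ≤ 2
Lower bound: -2, Upper bound: 2
The sequence IS bounded

Bounded (-2 ≤ aₙ ≤ 2)


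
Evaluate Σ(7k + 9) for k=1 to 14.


Σ(7k+9) = 7·Σk + 9·n
= 7·105 + 9·14
= 735 + 126 = 861

Σ = 861


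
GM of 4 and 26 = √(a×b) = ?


GM = √(4×26) = √104 = 10.198

GM = 10.198
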